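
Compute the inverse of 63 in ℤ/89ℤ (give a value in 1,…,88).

63·65 = 4095 = 46·89 + 1, so 63⁻¹ ≡ 65 (mod 89).

65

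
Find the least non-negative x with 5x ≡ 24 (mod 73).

5⁻¹ ≡ 44 (mod 73) because 5·44 = 220 = 3·73 + 1.
So x ≡ 44·24 = 1056 ≡ 34 (mod 73).

34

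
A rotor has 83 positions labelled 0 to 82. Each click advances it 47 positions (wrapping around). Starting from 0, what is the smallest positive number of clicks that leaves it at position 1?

83 = 1·47 + 36
47 = 1·36 + 11
36 = 3·11 + 3
11 = 3·3 + 2
3 = 1·2 + 1
2 = 2·1 + 0
Back-substituting gives 47·53 ≡ 1 (mod 83).

53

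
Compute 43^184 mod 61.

By repeated squaring mod 61: 43^1≡43, 43^2≡19, 43^4≡56, 43^8≡25, 43^16≡15, 43^32≡42, 43^64≡56, 43^128≡25.
184 = 8 + 16 + 32 + 128, so 43^184 ≡ 25·15·42·25 ≡ 56 (mod 61).

56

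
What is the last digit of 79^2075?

9

Last digits of 9^n: 9, 1 (period 2).
2075 leaves remainder 1 on division by 2, so 79^2075 ends in 9.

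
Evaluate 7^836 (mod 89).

88

By repeated squaring mod 89: 7^1≡7, 7^2≡49, 7^4≡87, 7^8≡4, 7^16≡16, 7^32≡78, 7^64≡32, 7^128≡45, 7^256≡67, 7^512≡39.
836 = 4 + 64 + 256 + 512, so 7^836 ≡ 87·32·67·39 ≡ 88 (mod 89).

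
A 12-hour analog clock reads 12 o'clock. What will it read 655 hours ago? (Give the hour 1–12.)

655 = 54·12 + 7, so 655 mod 12 = 7.
12 − 7 → 5 on a 12-hour dial.

5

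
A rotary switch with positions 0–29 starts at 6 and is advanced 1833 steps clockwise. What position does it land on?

9

1833 mod 30 = 3 (since 61·30 = 1830).
(6 + 3) mod 30 = 9.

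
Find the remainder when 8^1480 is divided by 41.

1

By repeated squaring mod 41: 8^1≡8, 8^2≡23, 8^4≡37, 8^8≡16, 8^16≡10, 8^32≡18, 8^64≡37, 8^128≡16, 8^256≡10, 8^512≡18, 8^1024≡37.
Since 1480 = 8 + 64 + 128 + 256 + 1024 in binary, 8^1480 ≡ 16·37·16·10·37 ≡ 1 (mod 41).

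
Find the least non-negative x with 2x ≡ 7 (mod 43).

The inverse of 2 mod 43 is 22 (since 2·22 = 44 ≡ 1).
So x ≡ 22·7 = 154 ≡ 25 (mod 43).

25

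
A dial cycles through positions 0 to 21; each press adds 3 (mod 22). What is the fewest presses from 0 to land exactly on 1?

3·15 = 45 = 2·22 + 1, so 3⁻¹ ≡ 15 (mod 22).

15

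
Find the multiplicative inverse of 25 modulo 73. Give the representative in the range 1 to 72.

25·38 = 950 = 13·73 + 1, so 25⁻¹ ≡ 38 (mod 73).

38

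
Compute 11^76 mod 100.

61

By repeated squaring mod 100: 11^1≡11, 11^2≡21, 11^4≡41, 11^8≡81, 11^16≡61, 11^32≡21, 11^64≡41.
76 = 4 + 8 + 64, so 11^76 ≡ 41·81·41 ≡ 61 (mod 100).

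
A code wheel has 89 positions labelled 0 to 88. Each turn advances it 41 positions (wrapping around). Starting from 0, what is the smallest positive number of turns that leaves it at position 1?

41·76 = 3116 = 35·89 + 1, so 41⁻¹ ≡ 76 (mod 89).

76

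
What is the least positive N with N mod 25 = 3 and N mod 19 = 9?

x ≡ 9 (mod 19) gives x ∈ {9, 28}.
The first of these with x mod 25 = 3 is 28.

28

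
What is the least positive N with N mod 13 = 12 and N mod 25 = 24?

x ≡ 12 (mod 13) gives x ∈ {12, 25, 38, 51, 64, 77, 90, 103, …}.
The first of these with x mod 25 = 24 is 324.

324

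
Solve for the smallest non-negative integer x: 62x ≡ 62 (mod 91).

1

The inverse of 62 mod 91 is 69 (since 62·69 = 4278 ≡ 1).
So x ≡ 69·62 = 4278 ≡ 1 (mod 91).
Check: 62·1 = 62 = 0·91 + 62.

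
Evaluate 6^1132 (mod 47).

21

Square-and-reduce mod 47: 6^1≡6, 6^2≡36, 6^4≡27, 6^8≡24, 6^16≡12, 6^32≡3, 6^64≡9, 6^128≡34, 6^256≡28, 6^512≡32, 6^1024≡37.
Since 1132 = 4 + 8 + 32 + 64 + 1024 in binary, 6^1132 ≡ 27·24·3·9·37 ≡ 21 (mod 47).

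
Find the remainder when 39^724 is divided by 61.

16

Successive squares of 39 mod 61: 39^1≡39, 39^2≡57, 39^4≡16, 39^8≡12, 39^16≡22, 39^32≡57, 39^64≡16, 39^128≡12, 39^256≡22, 39^512≡57.
724 = 4 + 16 + 64 + 128 + 512, so 39^724 ≡ 16·22·16·12·57 ≡ 16 (mod 61).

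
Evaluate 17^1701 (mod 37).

By repeated squaring mod 37: 17^1≡17, 17^2≡30, 17^4≡12, 17^8≡33, 17^16≡16, 17^32≡34, 17^64≡9, 17^128≡7, 17^256≡12, 17^512≡33, 17^1024≡16.
Since 1701 = 1 + 4 + 32 + 128 + 512 + 1024 in binary, 17^1701 ≡ 17·12·34·7·33·16 ≡ 6 (mod 37).

6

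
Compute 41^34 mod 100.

61

By repeated squaring mod 100: 41^1≡41, 41^2≡81, 41^4≡61, 41^8≡21, 41^16≡41, 41^32≡81.
34 = 2 + 32, so 41^34 ≡ 81·81 ≡ 61 (mod 100).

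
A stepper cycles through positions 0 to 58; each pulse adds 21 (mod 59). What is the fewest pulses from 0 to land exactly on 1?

59 = 2·21 + 17
21 = 1·17 + 4
17 = 4·4 + 1
4 = 4·1 + 0
Back-substituting gives 21·45 ≡ 1 (mod 59).

45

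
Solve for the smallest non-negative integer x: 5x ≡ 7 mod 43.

The inverse of 5 mod 43 is 26 (since 5·26 = 130 ≡ 1).
Multiplying both sides by 26: x ≡ 26·7 = 182 ≡ 10 (mod 43).
Check: 5·10 = 50 = 1·43 + 7.

10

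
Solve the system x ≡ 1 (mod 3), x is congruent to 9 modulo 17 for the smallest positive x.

43

x ≡ 1 (mod 3) gives x ∈ {1, 4, 7, 10, 13, 16, 19, 22, …}.
The first of these with x mod 17 = 9 is 43.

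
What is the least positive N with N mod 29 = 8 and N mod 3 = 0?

66

x ≡ 0 (mod 3) gives x ∈ {0, 3, 6, 9, 12, 15, 18, 21, …}.
The first of these with x mod 29 = 8 is 66.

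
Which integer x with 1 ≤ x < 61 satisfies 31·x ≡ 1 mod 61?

61 = 1·31 + 30
31 = 1·30 + 1
30 = 30·1 + 0
Back-substituting gives 31·2 ≡ 1 (mod 61).

2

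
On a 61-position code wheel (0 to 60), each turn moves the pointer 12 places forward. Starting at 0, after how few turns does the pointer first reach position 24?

The inverse of 12 mod 61 is 56 (since 12·56 = 672 ≡ 1).
So x ≡ 56·24 = 1344 ≡ 2 (mod 61).
Check: 12·2 = 24 = 0·61 + 24.

2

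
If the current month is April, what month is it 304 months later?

August

Dividing 304 by 12 gives quotient 25 and remainder 4.
April + 4 months → August.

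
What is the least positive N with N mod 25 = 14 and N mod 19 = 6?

139

x ≡ 6 (mod 19) gives x ∈ {6, 25, 44, 63, 82, 101, 120, 139}.
The first of these with x mod 25 = 14 is 139.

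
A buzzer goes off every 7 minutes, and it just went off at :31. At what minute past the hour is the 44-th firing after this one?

44·7 = 308.
308 = 5·60 + 8, so 308 mod 60 = 8.
(31 + 8) mod 60 = 39.

39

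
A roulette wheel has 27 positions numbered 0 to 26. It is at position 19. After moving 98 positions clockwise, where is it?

98 mod 27 = 17 (since 3·27 = 81).
(19 + 17) mod 27 = 9.

9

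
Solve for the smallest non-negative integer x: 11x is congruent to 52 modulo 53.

The inverse of 11 mod 53 is 29 (since 11·29 = 319 ≡ 1).
So x ≡ 29·52 = 1508 ≡ 24 (mod 53).
Check: 11·24 = 264 = 4·53 + 52.

24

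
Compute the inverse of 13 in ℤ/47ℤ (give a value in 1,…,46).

29

47 = 3·13 + 8
13 = 1·8 + 5
8 = 1·5 + 3
5 = 1·3 + 2
3 = 1·2 + 1
2 = 2·1 + 0
Back-substituting gives 13·29 ≡ 1 (mod 47).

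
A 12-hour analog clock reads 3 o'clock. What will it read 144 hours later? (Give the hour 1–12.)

Dividing 144 by 12 gives quotient 12 and remainder 0.
3 + 0 → 3 on a 12-hour dial.

3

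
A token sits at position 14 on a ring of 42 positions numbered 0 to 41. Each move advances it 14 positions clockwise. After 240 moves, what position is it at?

240·14 = 3360.
3360 − 80·42 = 0, so 3360 ≡ 0 (mod 42).
(14 + 0) mod 42 = 14.

14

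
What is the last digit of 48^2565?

Last digits of 8^n: 8, 4, 2, 6 (period 4).
2565 mod 4 = 1, so the last digit matches 8^1 = 8.

8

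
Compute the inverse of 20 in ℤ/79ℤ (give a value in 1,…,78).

79 = 3·20 + 19
20 = 1·19 + 1
19 = 19·1 + 0
Back-substituting gives 20·4 ≡ 1 (mod 79).

4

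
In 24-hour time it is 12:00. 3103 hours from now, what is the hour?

3103 mod 24 = 7 (since 129·24 = 3096).
(12 + 7) mod 24 = 19.

19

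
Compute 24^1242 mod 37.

By repeated squaring mod 37: 24^1≡24, 24^2≡21, 24^4≡34, 24^8≡9, 24^16≡7, 24^32≡12, 24^64≡33, 24^128≡16, 24^256≡34, 24^512≡9, 24^1024≡7.
1242 = 2 + 8 + 16 + 64 + 128 + 1024, so 24^1242 ≡ 21·9·7·33·16·7 ≡ 36 (mod 37).

36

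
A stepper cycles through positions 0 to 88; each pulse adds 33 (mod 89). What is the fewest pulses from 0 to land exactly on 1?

27

33·27 = 891 = 10·89 + 1, so 33⁻¹ ≡ 27 (mod 89).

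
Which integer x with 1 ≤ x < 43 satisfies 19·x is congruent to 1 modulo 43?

19·34 = 646 = 15·43 + 1, so 19⁻¹ ≡ 34 (mod 43).

34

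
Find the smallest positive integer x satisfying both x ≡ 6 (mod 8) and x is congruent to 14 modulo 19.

14

Since 19·3 ≡ 1 (mod 8), take x = 14 + 19·((6−14)·3 mod 8) = 14 + 19·0 = 14.
Check: 14 mod 8 = 6, 14 mod 19 = 14.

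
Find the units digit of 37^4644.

The units digit of 37^n cycles with period 4: 7, 9, 3, 1, …
4644 leaves remainder 0 on division by 4, so 37^4644 ends in 1.

1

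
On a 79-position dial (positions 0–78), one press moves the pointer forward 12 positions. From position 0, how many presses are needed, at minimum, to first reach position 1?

33

12·33 = 396 = 5·79 + 1, so 12⁻¹ ≡ 33 (mod 79).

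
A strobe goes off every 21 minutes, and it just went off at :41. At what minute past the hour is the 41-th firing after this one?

41·21 = 861.
Dividing 861 by 60 gives quotient 14 and remainder 21.
(41 + 21) mod 60 = 2.

2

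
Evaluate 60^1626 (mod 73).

24

Square-and-reduce mod 73: 60^1≡60, 60^2≡23, 60^4≡18, 60^8≡32, 60^16≡2, 60^32≡4, 60^64≡16, 60^128≡37, 60^256≡55, 60^512≡32, 60^1024≡2.
Since 1626 = 2 + 8 + 16 + 64 + 512 + 1024 in binary, 60^1626 ≡ 23·32·2·16·32·2 ≡ 24 (mod 73).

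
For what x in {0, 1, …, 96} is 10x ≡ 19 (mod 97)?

31

10⁻¹ ≡ 68 (mod 97) because 10·68 = 680 = 7·97 + 1.
So x ≡ 68·19 = 1292 ≡ 31 (mod 97).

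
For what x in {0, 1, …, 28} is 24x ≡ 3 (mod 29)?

24⁻¹ ≡ 23 (mod 29) because 24·23 = 552 = 19·29 + 1.
Multiplying both sides by 23: x ≡ 23·3 = 69 ≡ 11 (mod 29).

11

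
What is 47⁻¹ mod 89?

36

47·36 = 1692 = 19·89 + 1, so 47⁻¹ ≡ 36 (mod 89).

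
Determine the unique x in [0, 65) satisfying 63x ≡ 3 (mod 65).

31

63⁻¹ ≡ 32 (mod 65) because 63·32 = 2016 = 31·65 + 1.
Multiplying both sides by 32: x ≡ 32·3 = 96 ≡ 31 (mod 65).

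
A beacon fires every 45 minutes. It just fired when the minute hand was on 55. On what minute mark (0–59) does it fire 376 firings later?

376·45 = 16920.
16920 − 282·60 = 0, so 16920 ≡ 0 (mod 60).
(55 + 0) mod 60 = 55.

55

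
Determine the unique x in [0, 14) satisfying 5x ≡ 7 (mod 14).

7

The inverse of 5 mod 14 is 3 (since 5·3 = 15 ≡ 1).
So x ≡ 3·7 = 21 ≡ 7 (mod 14).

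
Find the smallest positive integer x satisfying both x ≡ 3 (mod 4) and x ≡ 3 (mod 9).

x ≡ 3 (mod 4) gives x ∈ {3}.
The first of these with x mod 9 = 3 is 3.

3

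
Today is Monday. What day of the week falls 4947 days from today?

4947 mod 7 = 5 (since 706·7 = 4942).
Monday + 5 days → Saturday.

Saturday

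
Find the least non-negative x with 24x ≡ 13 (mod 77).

23

The inverse of 24 mod 77 is 61 (since 24·61 = 1464 ≡ 1).
Multiplying both sides by 61: x ≡ 61·13 = 793 ≡ 23 (mod 77).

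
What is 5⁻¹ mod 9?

2

9 = 1·5 + 4
5 = 1·4 + 1
4 = 4·1 + 0
Back-substituting gives 5·2 ≡ 1 (mod 9).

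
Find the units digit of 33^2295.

7

The units digit of 33^n cycles with period 4: 3, 9, 7, 1, …
2295 mod 4 = 3, so the last digit matches 3^3 = 7.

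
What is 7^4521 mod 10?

Last digits of 7^n: 7, 9, 3, 1 (period 4).
4521 mod 4 = 1, so the last digit matches 7^1 = 7.

7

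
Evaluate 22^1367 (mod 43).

32

Successive squares of 22 mod 43: 22^1≡22, 22^2≡11, 22^4≡35, 22^8≡21, 22^16≡11, 22^32≡35, 22^64≡21, 22^128≡11, 22^256≡35, 22^512≡21, 22^1024≡11.
1367 = 1 + 2 + 4 + 16 + 64 + 256 + 1024, so 22^1367 ≡ 22·11·35·11·21·35·11 ≡ 32 (mod 43).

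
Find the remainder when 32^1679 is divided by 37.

17

By repeated squaring mod 37: 32^1≡32, 32^2≡25, 32^4≡33, 32^8≡16, 32^16≡34, 32^32≡9, 32^64≡7, 32^128≡12, 32^256≡33, 32^512≡16, 32^1024≡34.
Since 1679 = 1 + 2 + 4 + 8 + 128 + 512 + 1024 in binary, 32^1679 ≡ 32·25·33·16·12·16·34 ≡ 17 (mod 37).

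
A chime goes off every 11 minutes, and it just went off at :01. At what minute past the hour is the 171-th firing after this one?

22

171·11 = 1881.
1881 = 31·60 + 21, so 1881 mod 60 = 21.
(1 + 21) mod 60 = 22.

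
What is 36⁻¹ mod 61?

36·39 = 1404 = 23·61 + 1, so 36⁻¹ ≡ 39 (mod 61).

39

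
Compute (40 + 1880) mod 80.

0

1880 mod 80 = 40 (since 23·80 = 1840).
(40 + 40) mod 80 = 0.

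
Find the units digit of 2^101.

2

Powers of 2 mod 10 repeat with period 4: 2, 4, 8, 6.
101 mod 4 = 1, so the last digit matches 2^1 = 2.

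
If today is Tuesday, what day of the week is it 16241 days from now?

Wednesday

16241 = 2320·7 + 1, so 16241 mod 7 = 1.
Tuesday + 1 day → Wednesday.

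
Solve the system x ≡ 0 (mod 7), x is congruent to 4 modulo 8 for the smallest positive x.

Since 8·1 ≡ 1 (mod 7), take x = 4 + 8·((0−4)·1 mod 7) = 4 + 8·3 = 28.
Check: 28 mod 7 = 0, 28 mod 8 = 4.

28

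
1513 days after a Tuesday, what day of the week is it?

Wednesday

1513 = 216·7 + 1, so 1513 mod 7 = 1.
Tuesday + 1 day → Wednesday.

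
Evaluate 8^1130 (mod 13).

12

Successive squares of 8 mod 13: 8^1≡8, 8^2≡12, 8^4≡1, 8^8≡1, 8^16≡1, 8^32≡1, 8^64≡1, 8^128≡1, 8^256≡1, 8^512≡1, 8^1024≡1.
1130 = 2 + 8 + 32 + 64 + 1024, so 8^1130 ≡ 12·1·1·1·1 ≡ 12 (mod 13).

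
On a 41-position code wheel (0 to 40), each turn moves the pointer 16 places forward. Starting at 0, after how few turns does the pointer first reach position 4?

31

The inverse of 16 mod 41 is 18 (since 16·18 = 288 ≡ 1).
Multiplying both sides by 18: x ≡ 18·4 = 72 ≡ 31 (mod 41).
Check: 16·31 = 496 = 12·41 + 4.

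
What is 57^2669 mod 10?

7

Last digits of 7^n: 7, 9, 3, 1 (period 4).
2669 leaves remainder 1 on division by 4, so 57^2669 ends in 7.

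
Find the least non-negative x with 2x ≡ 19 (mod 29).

24

2⁻¹ ≡ 15 (mod 29) because 2·15 = 30 = 1·29 + 1.
So x ≡ 15·19 = 285 ≡ 24 (mod 29).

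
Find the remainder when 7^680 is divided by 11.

Square-and-reduce mod 11: 7^1≡7, 7^2≡5, 7^4≡3, 7^8≡9, 7^16≡4, 7^32≡5, 7^64≡3, 7^128≡9, 7^256≡4, 7^512≡5.
Since 680 = 8 + 32 + 128 + 512 in binary, 7^680 ≡ 9·5·9·5 ≡ 1 (mod 11).

1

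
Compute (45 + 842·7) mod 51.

842·7 = 5894.
5894 − 115·51 = 29, so 5894 ≡ 29 (mod 51).
(45 + 29) mod 51 = 23.

23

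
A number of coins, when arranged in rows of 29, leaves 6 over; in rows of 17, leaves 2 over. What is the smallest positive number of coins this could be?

325

Since 17·12 ≡ 1 (mod 29), take x = 2 + 17·((6−2)·12 mod 29) = 2 + 17·19 = 325.
Check: 325 mod 29 = 6, 325 mod 17 = 2.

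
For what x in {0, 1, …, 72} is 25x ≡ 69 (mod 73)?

25⁻¹ ≡ 38 (mod 73) because 25·38 = 950 = 13·73 + 1.
So x ≡ 38·69 = 2622 ≡ 67 (mod 73).
Check: 25·67 = 1675 = 22·73 + 69.

67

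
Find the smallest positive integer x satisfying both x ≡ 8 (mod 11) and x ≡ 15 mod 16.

63

Since 16·9 ≡ 1 (mod 11), take x = 15 + 16·((8−15)·9 mod 11) = 15 + 16·3 = 63.
Check: 63 mod 11 = 8, 63 mod 16 = 15.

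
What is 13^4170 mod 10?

Powers of 3 mod 10 repeat with period 4: 3, 9, 7, 1.
4170 leaves remainder 2 on division by 4, so 13^4170 ends in 9.

9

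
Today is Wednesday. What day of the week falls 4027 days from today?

Friday

4027 = 575·7 + 2, so 4027 mod 7 = 2.
Wednesday + 2 days → Friday.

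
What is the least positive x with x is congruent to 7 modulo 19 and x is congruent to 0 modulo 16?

Since 16·6 ≡ 1 (mod 19), take x = 0 + 16·((7−0)·6 mod 19) = 0 + 16·4 = 64.
Check: 64 mod 19 = 7, 64 mod 16 = 0.

64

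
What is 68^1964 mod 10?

6

Last digits of 8^n: 8, 4, 2, 6 (period 4).
1964 leaves remainder 0 on division by 4, so 68^1964 ends in 6.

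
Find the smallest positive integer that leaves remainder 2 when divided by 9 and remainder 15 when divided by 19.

110

x ≡ 2 (mod 9) gives x ∈ {2, 11, 20, 29, 38, 47, 56, 65, …}.
The first of these with x mod 19 = 15 is 110.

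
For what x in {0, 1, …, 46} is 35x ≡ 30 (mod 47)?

The inverse of 35 mod 47 is 43 (since 35·43 = 1505 ≡ 1).
Multiplying both sides by 43: x ≡ 43·30 = 1290 ≡ 21 (mod 47).
Check: 35·21 = 735 = 15·47 + 30.

21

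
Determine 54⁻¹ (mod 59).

47

54·47 = 2538 = 43·59 + 1, so 54⁻¹ ≡ 47 (mod 59).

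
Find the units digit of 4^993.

4

Last digits of 4^n: 4, 6 (period 2).
993 leaves remainder 1 on division by 2, so 4^993 ends in 4.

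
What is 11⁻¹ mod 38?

7

38 = 3·11 + 5
11 = 2·5 + 1
5 = 5·1 + 0
Back-substituting gives 11·7 ≡ 1 (mod 38).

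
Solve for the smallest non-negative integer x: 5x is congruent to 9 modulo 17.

12

The inverse of 5 mod 17 is 7 (since 5·7 = 35 ≡ 1).
Multiplying both sides by 7: x ≡ 7·9 = 63 ≡ 12 (mod 17).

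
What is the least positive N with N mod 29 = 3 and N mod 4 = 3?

3

Since 4·22 ≡ 1 (mod 29), take x = 3 + 4·((3−3)·22 mod 29) = 3 + 4·0 = 3.
Check: 3 mod 29 = 3, 3 mod 4 = 3.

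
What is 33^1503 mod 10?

Powers of 3 mod 10 repeat with period 4: 3, 9, 7, 1.
1503 mod 4 = 3, so the last digit matches 3^3 = 7.

7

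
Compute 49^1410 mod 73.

Successive squares of 49 mod 73: 49^1≡49, 49^2≡65, 49^4≡64, 49^8≡8, 49^16≡64, 49^32≡8, 49^64≡64, 49^128≡8, 49^256≡64, 49^512≡8, 49^1024≡64.
Since 1410 = 2 + 128 + 256 + 1024 in binary, 49^1410 ≡ 65·8·64·64 ≡ 72 (mod 73).

72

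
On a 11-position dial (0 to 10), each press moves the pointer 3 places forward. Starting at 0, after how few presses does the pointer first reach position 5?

The inverse of 3 mod 11 is 4 (since 3·4 = 12 ≡ 1).
So x ≡ 4·5 = 20 ≡ 9 (mod 11).
Check: 3·9 = 27 = 2·11 + 5.

9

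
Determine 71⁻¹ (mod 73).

36

73 = 1·71 + 2
71 = 35·2 + 1
2 = 2·1 + 0
Back-substituting gives 71·36 ≡ 1 (mod 73).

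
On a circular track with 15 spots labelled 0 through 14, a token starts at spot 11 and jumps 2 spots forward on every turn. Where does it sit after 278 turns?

278·2 = 556.
556 − 37·15 = 1, so 556 ≡ 1 (mod 15).
(11 + 1) mod 15 = 12.

12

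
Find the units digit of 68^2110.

4

The units digit of 68^n cycles with period 4: 8, 4, 2, 6, …
2110 leaves remainder 2 on division by 4, so 68^2110 ends in 4.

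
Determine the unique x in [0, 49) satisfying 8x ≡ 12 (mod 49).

26

The inverse of 8 mod 49 is 43 (since 8·43 = 344 ≡ 1).
So x ≡ 43·12 = 516 ≡ 26 (mod 49).
Check: 8·26 = 208 = 4·49 + 12.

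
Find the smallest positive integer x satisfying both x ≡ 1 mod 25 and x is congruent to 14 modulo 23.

451

Since 23·12 ≡ 1 (mod 25), take x = 14 + 23·((1−14)·12 mod 25) = 14 + 23·19 = 451.
Check: 451 mod 25 = 1, 451 mod 23 = 14.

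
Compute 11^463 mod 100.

31

Square-and-reduce mod 100: 11^1≡11, 11^2≡21, 11^4≡41, 11^8≡81, 11^16≡61, 11^32≡21, 11^64≡41, 11^128≡81, 11^256≡61.
463 = 1 + 2 + 4 + 8 + 64 + 128 + 256, so 11^463 ≡ 11·21·41·81·41·81·61 ≡ 31 (mod 100).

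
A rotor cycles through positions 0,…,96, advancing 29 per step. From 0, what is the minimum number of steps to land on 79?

The inverse of 29 mod 97 is 87 (since 29·87 = 2523 ≡ 1).
So x ≡ 87·79 = 6873 ≡ 83 (mod 97).
Check: 29·83 = 2407 = 24·97 + 79.

83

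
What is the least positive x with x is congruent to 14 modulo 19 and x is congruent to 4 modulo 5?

Since 5·4 ≡ 1 (mod 19), take x = 4 + 5·((14−4)·4 mod 19) = 4 + 5·2 = 14.
Check: 14 mod 19 = 14, 14 mod 5 = 4.

14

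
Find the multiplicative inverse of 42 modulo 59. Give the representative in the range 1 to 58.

52

59 = 1·42 + 17
42 = 2·17 + 8
17 = 2·8 + 1
8 = 8·1 + 0
Back-substituting gives 42·52 ≡ 1 (mod 59).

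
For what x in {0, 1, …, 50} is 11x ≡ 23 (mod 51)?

16

The inverse of 11 mod 51 is 14 (since 11·14 = 154 ≡ 1).
Multiplying both sides by 14: x ≡ 14·23 = 322 ≡ 16 (mod 51).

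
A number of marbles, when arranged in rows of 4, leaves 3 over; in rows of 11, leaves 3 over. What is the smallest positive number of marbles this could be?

Since 11·3 ≡ 1 (mod 4), take x = 3 + 11·((3−3)·3 mod 4) = 3 + 11·0 = 3.
Check: 3 mod 4 = 3, 3 mod 11 = 3.

3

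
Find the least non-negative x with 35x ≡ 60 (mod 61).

35⁻¹ ≡ 7 (mod 61) because 35·7 = 245 = 4·61 + 1.
Multiplying both sides by 7: x ≡ 7·60 = 420 ≡ 54 (mod 61).
Check: 35·54 = 1890 = 30·61 + 60.

54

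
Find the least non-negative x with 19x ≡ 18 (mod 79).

55

The inverse of 19 mod 79 is 25 (since 19·25 = 475 ≡ 1).
Multiplying both sides by 25: x ≡ 25·18 = 450 ≡ 55 (mod 79).
Check: 19·55 = 1045 = 13·79 + 18.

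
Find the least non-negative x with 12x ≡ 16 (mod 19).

14

The inverse of 12 mod 19 is 8 (since 12·8 = 96 ≡ 1).
So x ≡ 8·16 = 128 ≡ 14 (mod 19).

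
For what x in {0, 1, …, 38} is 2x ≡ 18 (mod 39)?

9

The inverse of 2 mod 39 is 20 (since 2·20 = 40 ≡ 1).
So x ≡ 20·18 = 360 ≡ 9 (mod 39).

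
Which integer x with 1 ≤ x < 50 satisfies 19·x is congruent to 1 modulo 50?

29

50 = 2·19 + 12
19 = 1·12 + 7
12 = 1·7 + 5
7 = 1·5 + 2
5 = 2·2 + 1
2 = 2·1 + 0
Back-substituting gives 19·29 ≡ 1 (mod 50).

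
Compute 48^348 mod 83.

Square-and-reduce mod 83: 48^1≡48, 48^2≡63, 48^4≡68, 48^8≡59, 48^16≡78, 48^32≡25, 48^64≡44, 48^128≡27, 48^256≡65.
Since 348 = 4 + 8 + 16 + 64 + 256 in binary, 48^348 ≡ 68·59·78·44·65 ≡ 75 (mod 83).

75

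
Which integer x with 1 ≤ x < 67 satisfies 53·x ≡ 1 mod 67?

67 = 1·53 + 14
53 = 3·14 + 11
14 = 1·11 + 3
11 = 3·3 + 2
3 = 1·2 + 1
2 = 2·1 + 0
Back-substituting gives 53·43 ≡ 1 (mod 67).

43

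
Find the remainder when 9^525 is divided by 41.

By repeated squaring mod 41: 9^1≡9, 9^2≡40, 9^4≡1, 9^8≡1, 9^16≡1, 9^32≡1, 9^64≡1, 9^128≡1, 9^256≡1, 9^512≡1.
Since 525 = 1 + 4 + 8 + 512 in binary, 9^525 ≡ 9·1·1·1 ≡ 9 (mod 41).

9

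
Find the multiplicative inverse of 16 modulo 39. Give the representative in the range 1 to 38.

22

39 = 2·16 + 7
16 = 2·7 + 2
7 = 3·2 + 1
2 = 2·1 + 0
Back-substituting gives 16·22 ≡ 1 (mod 39).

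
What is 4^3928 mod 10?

The units digit of 4^n cycles with period 2: 4, 6, …
3928 mod 2 = 0, so the last digit matches 4^2 = 6.

6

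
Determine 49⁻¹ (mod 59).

49·53 = 2597 = 44·59 + 1, so 49⁻¹ ≡ 53 (mod 59).

53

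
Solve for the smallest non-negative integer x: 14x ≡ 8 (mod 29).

13

The inverse of 14 mod 29 is 27 (since 14·27 = 378 ≡ 1).
Multiplying both sides by 27: x ≡ 27·8 = 216 ≡ 13 (mod 29).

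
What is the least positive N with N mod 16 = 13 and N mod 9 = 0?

x ≡ 0 (mod 9) gives x ∈ {0, 9, 18, 27, 36, 45}.
The first of these with x mod 16 = 13 is 45.

45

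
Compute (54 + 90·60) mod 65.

90·60 = 5400.
5400 = 83·65 + 5, so 5400 mod 65 = 5.
(54 + 5) mod 65 = 59.

59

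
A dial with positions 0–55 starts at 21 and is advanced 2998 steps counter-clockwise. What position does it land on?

2998 − 53·56 = 30, so 2998 ≡ 30 (mod 56).
(21 − 30) mod 56 = 47.

47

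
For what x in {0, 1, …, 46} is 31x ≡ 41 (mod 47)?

18

The inverse of 31 mod 47 is 44 (since 31·44 = 1364 ≡ 1).
Multiplying both sides by 44: x ≡ 44·41 = 1804 ≡ 18 (mod 47).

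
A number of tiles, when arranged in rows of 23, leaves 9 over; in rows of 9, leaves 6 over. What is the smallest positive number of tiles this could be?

78

x ≡ 6 (mod 9) gives x ∈ {6, 15, 24, 33, 42, 51, 60, 69, …}.
The first of these with x mod 23 = 9 is 78.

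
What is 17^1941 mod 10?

Last digits of 7^n: 7, 9, 3, 1 (period 4).
1941 leaves remainder 1 on division by 4, so 17^1941 ends in 7.

7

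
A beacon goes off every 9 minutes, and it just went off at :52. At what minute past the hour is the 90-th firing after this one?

90·9 = 810.
810 mod 60 = 30 (since 13·60 = 780).
(52 + 30) mod 60 = 22.

22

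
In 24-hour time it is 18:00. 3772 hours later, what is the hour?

22

3772 mod 24 = 4 (since 157·24 = 3768).
(18 + 4) mod 24 = 22.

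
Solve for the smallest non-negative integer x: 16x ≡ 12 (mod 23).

16⁻¹ ≡ 13 (mod 23) because 16·13 = 208 = 9·23 + 1.
Multiplying both sides by 13: x ≡ 13·12 = 156 ≡ 18 (mod 23).

18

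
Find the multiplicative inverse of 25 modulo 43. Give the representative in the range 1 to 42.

43 = 1·25 + 18
25 = 1·18 + 7
18 = 2·7 + 4
7 = 1·4 + 3
4 = 1·3 + 1
3 = 3·1 + 0
Back-substituting gives 25·31 ≡ 1 (mod 43).

31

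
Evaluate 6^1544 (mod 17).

16

Square-and-reduce mod 17: 6^1≡6, 6^2≡2, 6^4≡4, 6^8≡16, 6^16≡1, 6^32≡1, 6^64≡1, 6^128≡1, 6^256≡1, 6^512≡1, 6^1024≡1.
1544 = 8 + 512 + 1024, so 6^1544 ≡ 16·1·1 ≡ 16 (mod 17).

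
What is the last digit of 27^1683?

3

Powers of 7 mod 10 repeat with period 4: 7, 9, 3, 1.
1683 leaves remainder 3 on division by 4, so 27^1683 ends in 3.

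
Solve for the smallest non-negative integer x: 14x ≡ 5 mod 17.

14⁻¹ ≡ 11 (mod 17) because 14·11 = 154 = 9·17 + 1.
Multiplying both sides by 11: x ≡ 11·5 = 55 ≡ 4 (mod 17).
Check: 14·4 = 56 = 3·17 + 5.

4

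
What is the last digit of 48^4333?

8

Powers of 8 mod 10 repeat with period 4: 8, 4, 2, 6.
4333 leaves remainder 1 on division by 4, so 48^4333 ends in 8.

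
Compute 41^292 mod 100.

Successive squares of 41 mod 100: 41^1≡41, 41^2≡81, 41^4≡61, 41^8≡21, 41^16≡41, 41^32≡81, 41^64≡61, 41^128≡21, 41^256≡41.
292 = 4 + 32 + 256, so 41^292 ≡ 61·81·41 ≡ 81 (mod 100).

81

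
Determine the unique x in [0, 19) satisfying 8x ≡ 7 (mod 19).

The inverse of 8 mod 19 is 12 (since 8·12 = 96 ≡ 1).
Multiplying both sides by 12: x ≡ 12·7 = 84 ≡ 8 (mod 19).

8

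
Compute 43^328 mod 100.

By repeated squaring mod 100: 43^1≡43, 43^2≡49, 43^4≡1, 43^8≡1, 43^16≡1, 43^32≡1, 43^64≡1, 43^128≡1, 43^256≡1.
328 = 8 + 64 + 256, so 43^328 ≡ 1·1·1 ≡ 1 (mod 100).

1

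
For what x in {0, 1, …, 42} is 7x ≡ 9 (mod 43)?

The inverse of 7 mod 43 is 37 (since 7·37 = 259 ≡ 1).
Multiplying both sides by 37: x ≡ 37·9 = 333 ≡ 32 (mod 43).

32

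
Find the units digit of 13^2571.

7

The units digit of 13^n cycles with period 4: 3, 9, 7, 1, …
2571 mod 4 = 3, so the last digit matches 3^3 = 7.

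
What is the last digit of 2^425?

2

The units digit of 2^n cycles with period 4: 2, 4, 8, 6, …
425 leaves remainder 1 on division by 4, so 2^425 ends in 2.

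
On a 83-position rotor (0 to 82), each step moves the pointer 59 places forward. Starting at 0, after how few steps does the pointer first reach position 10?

59⁻¹ ≡ 38 (mod 83) because 59·38 = 2242 = 27·83 + 1.
So x ≡ 38·10 = 380 ≡ 48 (mod 83).
Check: 59·48 = 2832 = 34·83 + 10.

48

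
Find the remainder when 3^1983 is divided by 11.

Square-and-reduce mod 11: 3^1≡3, 3^2≡9, 3^4≡4, 3^8≡5, 3^16≡3, 3^32≡9, 3^64≡4, 3^128≡5, 3^256≡3, 3^512≡9, 3^1024≡4.
Since 1983 = 1 + 2 + 4 + 8 + 16 + 32 + 128 + 256 + 512 + 1024 in binary, 3^1983 ≡ 3·9·4·5·3·9·5·3·9·4 ≡ 5 (mod 11).

5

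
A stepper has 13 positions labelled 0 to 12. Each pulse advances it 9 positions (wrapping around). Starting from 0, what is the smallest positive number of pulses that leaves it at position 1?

3

13 = 1·9 + 4
9 = 2·4 + 1
4 = 4·1 + 0
Back-substituting gives 9·3 ≡ 1 (mod 13).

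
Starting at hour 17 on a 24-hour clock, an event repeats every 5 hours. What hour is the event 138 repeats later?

138·5 = 690.
690 mod 24 = 18 (since 28·24 = 672).
(17 + 18) mod 24 = 11.

11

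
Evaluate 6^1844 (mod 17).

4

Successive squares of 6 mod 17: 6^1≡6, 6^2≡2, 6^4≡4, 6^8≡16, 6^16≡1, 6^32≡1, 6^64≡1, 6^128≡1, 6^256≡1, 6^512≡1, 6^1024≡1.
Since 1844 = 4 + 16 + 32 + 256 + 512 + 1024 in binary, 6^1844 ≡ 4·1·1·1·1·1 ≡ 4 (mod 17).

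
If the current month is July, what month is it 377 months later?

Dividing 377 by 12 gives quotient 31 and remainder 5.
July + 5 months → December.

December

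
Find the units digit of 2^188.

6

The units digit of 2^n cycles with period 4: 2, 4, 8, 6, …
188 mod 4 = 0, so the last digit matches 2^4 = 6.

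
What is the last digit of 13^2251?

7

The units digit of 13^n cycles with period 4: 3, 9, 7, 1, …
2251 mod 4 = 3, so the last digit matches 3^3 = 7.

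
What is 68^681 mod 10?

8

Last digits of 8^n: 8, 4, 2, 6 (period 4).
681 mod 4 = 1, so the last digit matches 8^1 = 8.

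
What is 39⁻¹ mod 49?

44

49 = 1·39 + 10
39 = 3·10 + 9
10 = 1·9 + 1
9 = 9·1 + 0
Back-substituting gives 39·44 ≡ 1 (mod 49).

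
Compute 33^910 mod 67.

Square-and-reduce mod 67: 33^1≡33, 33^2≡17, 33^4≡21, 33^8≡39, 33^16≡47, 33^32≡65, 33^64≡4, 33^128≡16, 33^256≡55, 33^512≡10.
Since 910 = 2 + 4 + 8 + 128 + 256 + 512 in binary, 33^910 ≡ 17·21·39·16·55·10 ≡ 36 (mod 67).

36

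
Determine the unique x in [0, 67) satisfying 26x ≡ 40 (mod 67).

26⁻¹ ≡ 49 (mod 67) because 26·49 = 1274 = 19·67 + 1.
So x ≡ 49·40 = 1960 ≡ 17 (mod 67).
Check: 26·17 = 442 = 6·67 + 40.

17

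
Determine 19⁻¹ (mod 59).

28

19·28 = 532 = 9·59 + 1, so 19⁻¹ ≡ 28 (mod 59).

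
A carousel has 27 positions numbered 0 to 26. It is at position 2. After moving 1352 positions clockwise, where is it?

1352 − 50·27 = 2, so 1352 ≡ 2 (mod 27).
(2 + 2) mod 27 = 4.

4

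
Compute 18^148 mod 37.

7

Square-and-reduce mod 37: 18^1≡18, 18^2≡28, 18^4≡7, 18^8≡12, 18^16≡33, 18^32≡16, 18^64≡34, 18^128≡9.
Since 148 = 4 + 16 + 128 in binary, 18^148 ≡ 7·33·9 ≡ 7 (mod 37).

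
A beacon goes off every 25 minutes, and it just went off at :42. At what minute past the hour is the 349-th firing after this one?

349·25 = 8725.
8725 = 145·60 + 25, so 8725 mod 60 = 25.
(42 + 25) mod 60 = 7.

7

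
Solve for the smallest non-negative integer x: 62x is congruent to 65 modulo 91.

62⁻¹ ≡ 69 (mod 91) because 62·69 = 4278 = 47·91 + 1.
Multiplying both sides by 69: x ≡ 69·65 = 4485 ≡ 26 (mod 91).

26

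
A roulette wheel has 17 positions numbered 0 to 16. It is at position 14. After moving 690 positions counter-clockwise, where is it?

4

690 = 40·17 + 10, so 690 mod 17 = 10.
(14 − 10) mod 17 = 4.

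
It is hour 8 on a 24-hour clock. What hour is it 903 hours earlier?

17

903 = 37·24 + 15, so 903 mod 24 = 15.
(8 − 15) mod 24 = 17.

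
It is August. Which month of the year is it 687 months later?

Dividing 687 by 12 gives quotient 57 and remainder 3.
August + 3 months → November.

November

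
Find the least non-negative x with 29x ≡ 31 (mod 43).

29⁻¹ ≡ 3 (mod 43) because 29·3 = 87 = 2·43 + 1.
Multiplying both sides by 3: x ≡ 3·31 = 93 ≡ 7 (mod 43).

7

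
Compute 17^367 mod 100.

73

By repeated squaring mod 100: 17^1≡17, 17^2≡89, 17^4≡21, 17^8≡41, 17^16≡81, 17^32≡61, 17^64≡21, 17^128≡41, 17^256≡81.
367 = 1 + 2 + 4 + 8 + 32 + 64 + 256, so 17^367 ≡ 17·89·21·41·61·21·81 ≡ 73 (mod 100).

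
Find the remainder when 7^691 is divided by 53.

4

Successive squares of 7 mod 53: 7^1≡7, 7^2≡49, 7^4≡16, 7^8≡44, 7^16≡28, 7^32≡42, 7^64≡15, 7^128≡13, 7^256≡10, 7^512≡47.
691 = 1 + 2 + 16 + 32 + 128 + 512, so 7^691 ≡ 7·49·28·42·13·47 ≡ 4 (mod 53).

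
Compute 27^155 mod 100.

By repeated squaring mod 100: 27^1≡27, 27^2≡29, 27^4≡41, 27^8≡81, 27^16≡61, 27^32≡21, 27^64≡41, 27^128≡81.
Since 155 = 1 + 2 + 8 + 16 + 128 in binary, 27^155 ≡ 27·29·81·61·81 ≡ 43 (mod 100).

43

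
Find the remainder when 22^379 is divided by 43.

22

Square-and-reduce mod 43: 22^1≡22, 22^2≡11, 22^4≡35, 22^8≡21, 22^16≡11, 22^32≡35, 22^64≡21, 22^128≡11, 22^256≡35.
379 = 1 + 2 + 8 + 16 + 32 + 64 + 256, so 22^379 ≡ 22·11·21·11·35·21·35 ≡ 22 (mod 43).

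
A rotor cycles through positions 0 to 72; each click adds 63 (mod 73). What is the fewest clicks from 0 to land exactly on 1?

63·51 = 3213 = 44·73 + 1, so 63⁻¹ ≡ 51 (mod 73).

51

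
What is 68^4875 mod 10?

The units digit of 68^n cycles with period 4: 8, 4, 2, 6, …
4875 leaves remainder 3 on division by 4, so 68^4875 ends in 2.

2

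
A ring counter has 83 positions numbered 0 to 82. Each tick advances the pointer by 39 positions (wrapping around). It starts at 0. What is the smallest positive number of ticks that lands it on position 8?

30

The inverse of 39 mod 83 is 66 (since 39·66 = 2574 ≡ 1).
Multiplying both sides by 66: x ≡ 66·8 = 528 ≡ 30 (mod 83).
Check: 39·30 = 1170 = 14·83 + 8.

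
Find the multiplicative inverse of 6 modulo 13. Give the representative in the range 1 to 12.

6·11 = 66 = 5·13 + 1, so 6⁻¹ ≡ 11 (mod 13).

11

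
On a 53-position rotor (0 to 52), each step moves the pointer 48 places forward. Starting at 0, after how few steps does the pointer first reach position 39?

The inverse of 48 mod 53 is 21 (since 48·21 = 1008 ≡ 1).
So x ≡ 21·39 = 819 ≡ 24 (mod 53).

24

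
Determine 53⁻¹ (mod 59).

59 = 1·53 + 6
53 = 8·6 + 5
6 = 1·5 + 1
5 = 5·1 + 0
Back-substituting gives 53·49 ≡ 1 (mod 59).

49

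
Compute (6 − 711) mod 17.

Dividing 711 by 17 gives quotient 41 and remainder 14.
(6 − 14) mod 17 = 9.

9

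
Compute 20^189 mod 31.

8

By repeated squaring mod 31: 20^1≡20, 20^2≡28, 20^4≡9, 20^8≡19, 20^16≡20, 20^32≡28, 20^64≡9, 20^128≡19.
Since 189 = 1 + 4 + 8 + 16 + 32 + 128 in binary, 20^189 ≡ 20·9·19·20·28·19 ≡ 8 (mod 31).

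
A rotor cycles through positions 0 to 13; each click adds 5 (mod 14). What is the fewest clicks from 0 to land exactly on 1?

5·3 = 15 = 1·14 + 1, so 5⁻¹ ≡ 3 (mod 14).

3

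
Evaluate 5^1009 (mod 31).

Successive squares of 5 mod 31: 5^1≡5, 5^2≡25, 5^4≡5, 5^8≡25, 5^16≡5, 5^32≡25, 5^64≡5, 5^128≡25, 5^256≡5, 5^512≡25.
Since 1009 = 1 + 16 + 32 + 64 + 128 + 256 + 512 in binary, 5^1009 ≡ 5·5·25·5·25·5·25 ≡ 5 (mod 31).

5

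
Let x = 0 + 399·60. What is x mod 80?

399·60 = 23940.
23940 mod 80 = 20 (since 299·80 = 23920).
(0 + 20) mod 80 = 20.

20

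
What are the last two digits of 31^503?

Successive squares of 31 mod 100: 31^1≡31, 31^2≡61, 31^4≡21, 31^8≡41, 31^16≡81, 31^32≡61, 31^64≡21, 31^128≡41, 31^256≡81.
503 = 1 + 2 + 4 + 16 + 32 + 64 + 128 + 256, so 31^503 ≡ 31·61·21·81·61·21·41·81 ≡ 91 (mod 100).

91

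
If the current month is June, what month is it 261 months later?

261 = 21·12 + 9, so 261 mod 12 = 9.
June + 9 months → March.

March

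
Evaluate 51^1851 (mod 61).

By repeated squaring mod 61: 51^1≡51, 51^2≡39, 51^4≡57, 51^8≡16, 51^16≡12, 51^32≡22, 51^64≡57, 51^128≡16, 51^256≡12, 51^512≡22, 51^1024≡57.
Since 1851 = 1 + 2 + 8 + 16 + 32 + 256 + 512 + 1024 in binary, 51^1851 ≡ 51·39·16·12·22·12·22·57 ≡ 8 (mod 61).

8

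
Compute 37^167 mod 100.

By repeated squaring mod 100: 37^1≡37, 37^2≡69, 37^4≡61, 37^8≡21, 37^16≡41, 37^32≡81, 37^64≡61, 37^128≡21.
Since 167 = 1 + 2 + 4 + 32 + 128 in binary, 37^167 ≡ 37·69·61·81·21 ≡ 33 (mod 100).

33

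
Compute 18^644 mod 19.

1

Square-and-reduce mod 19: 18^1≡18, 18^2≡1, 18^4≡1, 18^8≡1, 18^16≡1, 18^32≡1, 18^64≡1, 18^128≡1, 18^256≡1, 18^512≡1.
Since 644 = 4 + 128 + 512 in binary, 18^644 ≡ 1·1·1 ≡ 1 (mod 19).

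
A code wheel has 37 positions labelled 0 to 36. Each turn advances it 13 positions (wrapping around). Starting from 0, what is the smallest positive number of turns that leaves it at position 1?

13·20 = 260 = 7·37 + 1, so 13⁻¹ ≡ 20 (mod 37).

20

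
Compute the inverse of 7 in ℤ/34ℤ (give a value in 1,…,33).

34 = 4·7 + 6
7 = 1·6 + 1
6 = 6·1 + 0
Back-substituting gives 7·5 ≡ 1 (mod 34).

5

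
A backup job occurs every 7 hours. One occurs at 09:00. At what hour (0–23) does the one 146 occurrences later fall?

146·7 = 1022.
1022 = 42·24 + 14, so 1022 mod 24 = 14.
(9 + 14) mod 24 = 23.

23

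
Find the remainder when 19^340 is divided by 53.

10

By repeated squaring mod 53: 19^1≡19, 19^2≡43, 19^4≡47, 19^8≡36, 19^16≡24, 19^32≡46, 19^64≡49, 19^128≡16, 19^256≡44.
340 = 4 + 16 + 64 + 256, so 19^340 ≡ 47·24·49·44 ≡ 10 (mod 53).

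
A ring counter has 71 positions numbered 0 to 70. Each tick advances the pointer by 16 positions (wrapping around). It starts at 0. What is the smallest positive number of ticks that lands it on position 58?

The inverse of 16 mod 71 is 40 (since 16·40 = 640 ≡ 1).
So x ≡ 40·58 = 2320 ≡ 48 (mod 71).

48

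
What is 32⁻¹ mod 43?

32·39 = 1248 = 29·43 + 1, so 32⁻¹ ≡ 39 (mod 43).

39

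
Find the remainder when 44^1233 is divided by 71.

35

Square-and-reduce mod 71: 44^1≡44, 44^2≡19, 44^4≡6, 44^8≡36, 44^16≡18, 44^32≡40, 44^64≡38, 44^128≡24, 44^256≡8, 44^512≡64, 44^1024≡49.
1233 = 1 + 16 + 64 + 128 + 1024, so 44^1233 ≡ 44·18·38·24·49 ≡ 35 (mod 71).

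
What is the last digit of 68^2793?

Last digits of 8^n: 8, 4, 2, 6 (period 4).
2793 leaves remainder 1 on division by 4, so 68^2793 ends in 8.

8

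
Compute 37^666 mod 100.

9

Square-and-reduce mod 100: 37^1≡37, 37^2≡69, 37^4≡61, 37^8≡21, 37^16≡41, 37^32≡81, 37^64≡61, 37^128≡21, 37^256≡41, 37^512≡81.
Since 666 = 2 + 8 + 16 + 128 + 512 in binary, 37^666 ≡ 69·21·41·21·81 ≡ 9 (mod 100).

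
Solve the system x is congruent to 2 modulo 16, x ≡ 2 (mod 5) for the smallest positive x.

x ≡ 2 (mod 5) gives x ∈ {2}.
The first of these with x mod 16 = 2 is 2.

2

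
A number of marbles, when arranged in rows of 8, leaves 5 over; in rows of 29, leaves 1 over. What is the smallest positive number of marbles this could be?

117

x ≡ 5 (mod 8) gives x ∈ {5, 13, 21, 29, 37, 45, 53, 61, …}.
The first of these with x mod 29 = 1 is 117.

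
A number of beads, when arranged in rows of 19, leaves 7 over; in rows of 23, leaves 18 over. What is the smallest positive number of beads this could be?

Since 23·5 ≡ 1 (mod 19), take x = 18 + 23·((7−18)·5 mod 19) = 18 + 23·2 = 64.
Check: 64 mod 19 = 7, 64 mod 23 = 18.

64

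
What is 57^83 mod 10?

3

Last digits of 7^n: 7, 9, 3, 1 (period 4).
83 leaves remainder 3 on division by 4, so 57^83 ends in 3.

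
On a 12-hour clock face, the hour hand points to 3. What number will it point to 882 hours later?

882 = 73·12 + 6, so 882 mod 12 = 6.
3 + 6 → 9 on a 12-hour dial.

9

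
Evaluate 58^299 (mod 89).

Square-and-reduce mod 89: 58^1≡58, 58^2≡71, 58^4≡57, 58^8≡45, 58^16≡67, 58^32≡39, 58^64≡8, 58^128≡64, 58^256≡2.
Since 299 = 1 + 2 + 8 + 32 + 256 in binary, 58^299 ≡ 58·71·45·39·2 ≡ 46 (mod 89).

46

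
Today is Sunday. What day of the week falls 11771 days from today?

11771 mod 7 = 4 (since 1681·7 = 11767).
Sunday + 4 days → Thursday.

Thursday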